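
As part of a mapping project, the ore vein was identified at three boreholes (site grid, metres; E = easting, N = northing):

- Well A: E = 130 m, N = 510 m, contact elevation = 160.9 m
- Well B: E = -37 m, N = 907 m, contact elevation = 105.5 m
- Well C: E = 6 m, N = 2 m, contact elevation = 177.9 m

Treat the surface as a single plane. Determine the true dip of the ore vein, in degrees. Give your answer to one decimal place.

Two edge vectors: Well A→Well B = (-167, 397, -55.4), Well A→Well C = (-124, -508, 17).
Normal n = (Well A→Well B) × (Well A→Well C) = (-21394.2, 9708.6, 134064).
So ∂z/∂E = −n_x/n_z = 0.15958 and ∂z/∂N = −n_y/n_z = −0.07242.
Gradient magnitude |∇z| = √(a² + b²) = √(0.02547 + 0.00524) = 0.17524.
True dip = arctan(0.17524) = 9.9°, dipping toward WNW (azimuth ≈ 294°).

9.9°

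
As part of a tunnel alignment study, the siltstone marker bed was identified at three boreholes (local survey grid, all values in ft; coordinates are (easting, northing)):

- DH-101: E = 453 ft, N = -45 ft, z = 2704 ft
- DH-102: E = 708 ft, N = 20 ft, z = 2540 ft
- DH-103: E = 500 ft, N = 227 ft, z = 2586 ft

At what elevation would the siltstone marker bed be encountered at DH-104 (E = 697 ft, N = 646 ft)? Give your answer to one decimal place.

2334.8 ft

Two edge vectors: DH-101→DH-102 = (255, 65, -164), DH-101→DH-103 = (47, 272, -118).
Normal n = (DH-101→DH-102) × (DH-101→DH-103) = (36938, 22382, 66305).
So ∂z/∂E = −n_x/n_z = −0.55709 and ∂z/∂N = −n_y/n_z = −0.33756.
Intercept c from DH-101: 2704 + 252.36 − 15.19 = 2941.17.
At (697, 646): z = −388.3 − 218.1 + 2941.17 = 2334.8 ft.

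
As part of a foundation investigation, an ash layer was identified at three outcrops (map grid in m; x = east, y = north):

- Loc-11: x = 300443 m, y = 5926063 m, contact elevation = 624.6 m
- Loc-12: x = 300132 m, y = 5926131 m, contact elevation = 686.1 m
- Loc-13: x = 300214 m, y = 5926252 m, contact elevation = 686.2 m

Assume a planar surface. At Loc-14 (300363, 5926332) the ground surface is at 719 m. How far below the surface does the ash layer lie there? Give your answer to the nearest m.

49 m

Let the plane be z = a·x + b·y + c.
Loc-12−Loc-11: −311a + 68b = 61.5;  Loc-13−Loc-11: −229a + 189b = 61.6.
Solving gives a = −0.17207166, b = 0.11743699.
Then c = 624.6 − a·300443 − b·5926063 = −643616.67.
At (300363, 5926332): z_contact = −51684.0 + 695970.6 − 643616.67 = 670.0 m.
Depth below ground = 719 − 670.0 = 49 m.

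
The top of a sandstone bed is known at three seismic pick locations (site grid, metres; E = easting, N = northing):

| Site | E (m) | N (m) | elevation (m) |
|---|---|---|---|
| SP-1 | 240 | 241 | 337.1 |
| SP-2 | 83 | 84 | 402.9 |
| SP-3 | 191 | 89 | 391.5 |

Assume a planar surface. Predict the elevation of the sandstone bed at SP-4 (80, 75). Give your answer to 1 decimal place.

Let the plane be z = a·E + b·N + c.
SP-2−SP-1: −157a − 157b = 65.8;  SP-3−SP-1: −49a − 152b = 54.4.
Solving gives a = −0.09033, b = −0.32877.
Then c = 337.1 − a·240 − b·241 = 438.01.
At (80, 75): z = −7.2 − 24.7 + 438.01 = 406.1 m.

406.1 m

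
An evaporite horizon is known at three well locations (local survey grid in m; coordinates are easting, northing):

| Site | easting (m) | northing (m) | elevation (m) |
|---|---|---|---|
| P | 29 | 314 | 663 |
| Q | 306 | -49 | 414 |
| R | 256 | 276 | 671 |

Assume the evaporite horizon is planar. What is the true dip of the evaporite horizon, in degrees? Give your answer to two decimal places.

39.87°

Let the plane be z = a·easting + b·northing + c.
Q−P: 277a − 363b = −249;  R−P: 227a − 38b = 8.
Solving gives a = 0.17205, b = 0.81724.
Gradient magnitude |∇z| = √(a² + b²) = √(0.02960 + 0.66788) = 0.83515.
True dip = arctan(0.83515) = 39.87°, dipping toward SSW (azimuth ≈ 192°).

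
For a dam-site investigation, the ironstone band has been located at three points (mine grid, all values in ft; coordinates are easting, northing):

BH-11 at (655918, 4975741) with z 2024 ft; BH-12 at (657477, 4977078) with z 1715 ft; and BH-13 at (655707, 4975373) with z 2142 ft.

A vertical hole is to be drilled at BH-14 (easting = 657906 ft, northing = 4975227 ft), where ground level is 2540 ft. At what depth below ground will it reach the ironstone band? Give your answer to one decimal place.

Two edge vectors: BH-11→BH-12 = (1559, 1337, -309), BH-11→BH-13 = (-211, -368, 118).
Normal n = (BH-11→BH-12) × (BH-11→BH-13) = (44054, -118763, -291605).
So ∂z/∂easting = −n_x/n_z = 0.151074227 and ∂z/∂northing = −n_y/n_z = −0.407273538.
Intercept c from BH-11: 2024 − 99092.30 + 2026487.64 = 1929419.34.
At (657906, 4975227): z_contact = 99392.64 − 2026278.30 + 1929419.34 = 2533.67 ft.
Depth below ground = 2540 − 2533.67 = 6.3 ft.

6.3 ft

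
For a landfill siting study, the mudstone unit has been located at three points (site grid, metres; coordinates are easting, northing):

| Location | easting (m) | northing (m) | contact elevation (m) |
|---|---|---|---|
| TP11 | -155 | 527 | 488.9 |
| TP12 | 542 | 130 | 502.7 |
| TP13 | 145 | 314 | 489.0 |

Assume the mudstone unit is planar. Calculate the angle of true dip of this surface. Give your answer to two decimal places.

Let the plane be z = a·easting + b·northing + c.
TP12−TP11: 697a − 397b = 13.8;  TP13−TP11: 300a − 213b = 0.1.
Solving gives a = 0.09876, b = 0.13863.
Gradient magnitude |∇z| = √(a² + b²) = √(0.00975 + 0.01922) = 0.17021.
True dip = arctan(0.17021) = 9.66°, dipping toward SW (azimuth ≈ 215°).

9.66°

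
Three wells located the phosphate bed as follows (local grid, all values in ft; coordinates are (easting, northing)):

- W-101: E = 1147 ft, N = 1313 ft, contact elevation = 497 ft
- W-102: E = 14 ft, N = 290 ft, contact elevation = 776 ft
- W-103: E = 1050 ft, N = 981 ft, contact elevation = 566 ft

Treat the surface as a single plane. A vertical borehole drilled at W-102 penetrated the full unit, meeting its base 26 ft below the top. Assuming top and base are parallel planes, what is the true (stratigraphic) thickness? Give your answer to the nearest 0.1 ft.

Let the plane be z = a·E + b·N + c.
W-102−W-101: −1133a − 1023b = 279;  W-103−W-101: −97a − 332b = 69.
Solving gives a = −0.07959, b = −0.18458.
|∇z| = √(a²+b²) = 0.20101, so dip δ = arctan(0.20101) = 11.37°.
True thickness = vertical thickness × cos δ = 26 × cos 11.37° = 25.5 ft.

25.5 ft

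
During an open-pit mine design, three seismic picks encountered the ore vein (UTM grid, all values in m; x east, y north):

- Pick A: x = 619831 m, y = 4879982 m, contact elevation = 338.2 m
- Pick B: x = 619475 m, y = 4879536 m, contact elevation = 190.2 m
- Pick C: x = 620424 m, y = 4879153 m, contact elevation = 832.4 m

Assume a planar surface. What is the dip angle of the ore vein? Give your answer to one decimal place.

32.3°

Let the plane be z = a·x + b·y + c.
Pick B−Pick A: −356a − 446b = −148;  Pick C−Pick A: 593a − 829b = 494.2.
Solving gives a = 0.61312, b = −0.15756.
Gradient magnitude |∇z| = √(a² + b²) = √(0.37592 + 0.02483) = 0.63304.
True dip = arctan(0.63304) = 32.3°, dipping toward WNW (azimuth ≈ 284°).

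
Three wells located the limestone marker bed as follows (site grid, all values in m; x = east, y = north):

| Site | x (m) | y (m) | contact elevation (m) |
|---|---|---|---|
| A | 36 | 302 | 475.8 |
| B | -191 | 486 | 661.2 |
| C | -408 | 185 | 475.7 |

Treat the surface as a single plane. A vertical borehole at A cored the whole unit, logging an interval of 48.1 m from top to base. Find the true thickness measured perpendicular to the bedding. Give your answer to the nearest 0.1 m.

37.8 m

Let the plane be z = a·x + b·y + c.
B−A: −227a + 184b = 185.4;  C−A: −444a − 117b = −0.1.
Solving gives a = −0.20021, b = 0.76061.
|∇z| = √(a²+b²) = 0.78652, so dip δ = arctan(0.78652) = 38.19°.
True thickness = vertical thickness × cos δ = 48.1 × cos 38.19° = 37.8 m.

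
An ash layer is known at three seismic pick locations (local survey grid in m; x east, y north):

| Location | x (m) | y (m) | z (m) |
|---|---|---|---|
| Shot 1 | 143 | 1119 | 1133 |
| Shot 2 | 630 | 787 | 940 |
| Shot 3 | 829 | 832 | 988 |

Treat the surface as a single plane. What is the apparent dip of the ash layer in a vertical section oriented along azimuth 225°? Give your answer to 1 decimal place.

29.0°

Two edge vectors: Shot 1→Shot 2 = (487, -332, -193), Shot 1→Shot 3 = (686, -287, -145).
Normal n = (Shot 1→Shot 2) × (Shot 1→Shot 3) = (-7251, -61783, 87983).
So ∂z/∂x = −n_x/n_z = 0.08241 and ∂z/∂y = −n_y/n_z = 0.70222.
Unit vector along 225° is (sin 225°, cos 225°) = (-0.7071, -0.7071).
Slope in that direction = a·(-0.7071) + b·(-0.7071) = −0.55482.
Apparent dip = arctan|0.55482| = 29.0° (true dip is 35.3°, so apparent ≤ true as expected).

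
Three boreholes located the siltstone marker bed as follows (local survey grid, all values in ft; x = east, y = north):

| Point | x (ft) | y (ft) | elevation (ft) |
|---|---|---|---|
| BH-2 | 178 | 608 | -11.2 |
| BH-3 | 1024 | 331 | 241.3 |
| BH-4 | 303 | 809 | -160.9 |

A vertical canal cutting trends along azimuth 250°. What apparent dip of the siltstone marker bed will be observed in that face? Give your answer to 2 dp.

Two edge vectors: BH-2→BH-3 = (846, -277, 252.5), BH-2→BH-4 = (125, 201, -149.7).
Normal n = (BH-2→BH-3) × (BH-2→BH-4) = (-9285.6, 158208.7, 204671).
So ∂z/∂x = −n_x/n_z = 0.04537 and ∂z/∂y = −n_y/n_z = −0.77299.
Unit vector along 250° is (sin 250°, cos 250°) = (-0.9397, -0.3420).
Slope in that direction = a·(-0.9397) + b·(-0.3420) = 0.22175.
Apparent dip = arctan|0.22175| = 12.50° (true dip is 37.8°, so apparent ≤ true as expected).

12.50°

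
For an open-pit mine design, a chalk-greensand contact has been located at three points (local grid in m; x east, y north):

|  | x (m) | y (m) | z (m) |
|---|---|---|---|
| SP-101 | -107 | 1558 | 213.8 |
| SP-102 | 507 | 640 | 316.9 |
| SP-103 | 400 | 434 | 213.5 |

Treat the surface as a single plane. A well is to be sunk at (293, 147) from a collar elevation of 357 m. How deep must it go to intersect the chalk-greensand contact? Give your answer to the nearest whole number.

Two edge vectors: SP-101→SP-102 = (614, -918, 103.1), SP-101→SP-103 = (507, -1124, -0.3).
Normal n = (SP-101→SP-102) × (SP-101→SP-103) = (116159.8, 52455.9, -224710).
So ∂z/∂x = −n_x/n_z = 0.51693 and ∂z/∂y = −n_y/n_z = 0.23344.
Intercept c from SP-101: 213.8 + 55.31 − 363.70 = −94.59.
At (293, 147): z_contact = 151.5 + 34.3 − 94.59 = 91.2 m.
Depth below ground = 357 − 91.2 = 266 m.

266 m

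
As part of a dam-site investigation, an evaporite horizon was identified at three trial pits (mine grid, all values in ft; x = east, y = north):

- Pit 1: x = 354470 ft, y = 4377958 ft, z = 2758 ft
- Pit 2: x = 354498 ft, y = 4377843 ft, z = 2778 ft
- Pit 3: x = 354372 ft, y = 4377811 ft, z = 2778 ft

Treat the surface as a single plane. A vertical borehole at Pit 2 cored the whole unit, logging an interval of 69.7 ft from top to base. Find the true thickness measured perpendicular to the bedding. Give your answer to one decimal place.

68.7 ft

Let the plane be z = a·x + b·y + c.
Pit 2−Pit 1: 28a − 115b = 20;  Pit 3−Pit 1: −98a − 147b = 20.
Solving gives a = 0.04160, b = −0.16379.
|∇z| = √(a²+b²) = 0.16898, so dip δ = arctan(0.16898) = 9.59°.
True thickness = vertical thickness × cos δ = 69.7 × cos 9.59° = 68.7 ft.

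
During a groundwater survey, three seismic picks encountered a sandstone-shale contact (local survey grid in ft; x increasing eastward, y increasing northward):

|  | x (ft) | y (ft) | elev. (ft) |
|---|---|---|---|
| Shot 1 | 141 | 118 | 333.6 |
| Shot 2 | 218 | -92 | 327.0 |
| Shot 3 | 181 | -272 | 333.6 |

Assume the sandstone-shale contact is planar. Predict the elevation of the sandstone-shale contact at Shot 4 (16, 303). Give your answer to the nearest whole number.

346 ft

Two edge vectors: Shot 1→Shot 2 = (77, -210, -6.6), Shot 1→Shot 3 = (40, -390, 0).
Normal n = (Shot 1→Shot 2) × (Shot 1→Shot 3) = (-2574, -264, -21630).
So ∂z/∂x = −n_x/n_z = −0.11900 and ∂z/∂y = −n_y/n_z = −0.01221.
Intercept c from Shot 1: 333.6 + 16.78 + 1.44 = 351.82.
At (16, 303): z = −1.9 − 3.7 + 351.82 = 346.2 ft.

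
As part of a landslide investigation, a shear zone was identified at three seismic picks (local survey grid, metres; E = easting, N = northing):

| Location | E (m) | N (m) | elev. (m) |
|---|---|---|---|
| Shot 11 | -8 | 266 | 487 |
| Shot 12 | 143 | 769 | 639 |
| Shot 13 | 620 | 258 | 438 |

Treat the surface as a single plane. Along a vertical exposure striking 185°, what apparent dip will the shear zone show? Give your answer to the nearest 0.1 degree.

Let the plane be z = a·E + b·N + c.
Shot 12−Shot 11: 151a + 503b = 152;  Shot 13−Shot 11: 628a − 8b = −49.
Solving gives a = −0.07389, b = 0.32437.
Unit vector along 185° is (sin 185°, cos 185°) = (-0.0872, -0.9962).
Slope in that direction = a·(-0.0872) + b·(-0.9962) = −0.31670.
Apparent dip = arctan|0.31670| = 17.6° (true dip is 18.4°, so apparent ≤ true as expected).

17.6°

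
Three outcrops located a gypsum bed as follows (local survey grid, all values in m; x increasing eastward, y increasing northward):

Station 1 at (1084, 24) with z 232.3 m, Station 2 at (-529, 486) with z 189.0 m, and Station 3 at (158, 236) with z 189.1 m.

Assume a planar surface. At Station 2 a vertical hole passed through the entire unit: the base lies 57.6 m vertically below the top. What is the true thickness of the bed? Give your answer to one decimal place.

Two edge vectors: Station 1→Station 2 = (-1613, 462, -43.3), Station 1→Station 3 = (-926, 212, -43.2).
Normal n = (Station 1→Station 2) × (Station 1→Station 3) = (-10778.8, -29585.8, 85856).
So ∂z/∂x = −n_x/n_z = 0.12555 and ∂z/∂y = −n_y/n_z = 0.34460.
|∇z| = √(a²+b²) = 0.36676, so dip δ = arctan(0.36676) = 20.14°.
True thickness = vertical thickness × cos δ = 57.6 × cos 20.14° = 54.1 m.

54.1 m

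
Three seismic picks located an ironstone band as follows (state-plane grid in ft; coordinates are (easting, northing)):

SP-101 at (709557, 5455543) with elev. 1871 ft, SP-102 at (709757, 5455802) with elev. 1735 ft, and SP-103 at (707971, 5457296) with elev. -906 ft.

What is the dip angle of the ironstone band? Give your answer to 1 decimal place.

Two edge vectors: SP-101→SP-102 = (200, 259, -136), SP-101→SP-103 = (-1586, 1753, -2777).
Normal n = (SP-101→SP-102) × (SP-101→SP-103) = (-480835, 771096, 761374).
So ∂z/∂E = −n_x/n_z = 0.63154 and ∂z/∂N = −n_y/n_z = −1.01277.
Gradient magnitude |∇z| = √(a² + b²) = √(0.39884 + 1.02570) = 1.19354.
True dip = arctan(1.19354) = 50.0°, dipping toward NNW (azimuth ≈ 328°).

50.0°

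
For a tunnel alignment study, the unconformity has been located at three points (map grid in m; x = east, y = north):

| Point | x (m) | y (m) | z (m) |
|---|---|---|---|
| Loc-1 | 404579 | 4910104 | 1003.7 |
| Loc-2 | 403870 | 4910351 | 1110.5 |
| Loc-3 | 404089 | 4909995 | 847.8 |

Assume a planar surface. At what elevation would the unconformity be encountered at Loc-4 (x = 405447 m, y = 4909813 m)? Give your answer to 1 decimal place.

Two edge vectors: Loc-1→Loc-2 = (-709, 247, 106.8), Loc-1→Loc-3 = (-490, -109, -155.9).
Normal n = (Loc-1→Loc-2) × (Loc-1→Loc-3) = (-26866.1, -162865.1, 198311).
So ∂z/∂x = −n_x/n_z = 0.135474583 and ∂z/∂y = −n_y/n_z = 0.821261050.
Intercept c from Loc-1: 1003.7 − 54810.17 − 4032477.16 = −4086283.64.
At (405447, 4909813): z = 54927.8 + 4032238.2 − 4086283.64 = 882.3 m.

882.3 m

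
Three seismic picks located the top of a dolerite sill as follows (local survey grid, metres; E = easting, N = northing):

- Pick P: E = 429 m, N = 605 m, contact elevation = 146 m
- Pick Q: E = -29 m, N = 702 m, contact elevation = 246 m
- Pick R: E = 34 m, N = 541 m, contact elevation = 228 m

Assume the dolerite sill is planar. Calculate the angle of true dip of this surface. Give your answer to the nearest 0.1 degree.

12.1°

Let the plane be z = a·E + b·N + c.
Pick Q−Pick P: −458a + 97b = 100;  Pick R−Pick P: −395a − 64b = 82.
Solving gives a = −0.21225, b = 0.02875.
Gradient magnitude |∇z| = √(a² + b²) = √(0.04505 + 0.00083) = 0.21419.
True dip = arctan(0.21419) = 12.1°, dipping toward E (azimuth ≈ 098°).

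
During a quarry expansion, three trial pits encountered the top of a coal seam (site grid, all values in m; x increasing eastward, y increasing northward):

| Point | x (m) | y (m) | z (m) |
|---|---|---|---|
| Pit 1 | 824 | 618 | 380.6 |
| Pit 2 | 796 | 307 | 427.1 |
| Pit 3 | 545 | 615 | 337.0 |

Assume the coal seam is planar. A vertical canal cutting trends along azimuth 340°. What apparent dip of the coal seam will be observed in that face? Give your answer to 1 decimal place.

Two edge vectors: Pit 1→Pit 2 = (-28, -311, 46.5), Pit 1→Pit 3 = (-279, -3, -43.6).
Normal n = (Pit 1→Pit 2) × (Pit 1→Pit 3) = (13699.1, -14194.3, -86685).
So ∂z/∂x = −n_x/n_z = 0.15803 and ∂z/∂y = −n_y/n_z = −0.16375.
Unit vector along 340° is (sin 340°, cos 340°) = (-0.3420, 0.9397).
Slope in that direction = a·(-0.3420) + b·(0.9397) = −0.20792.
Apparent dip = arctan|0.20792| = 11.7° (true dip is 12.8°, so apparent ≤ true as expected).

11.7°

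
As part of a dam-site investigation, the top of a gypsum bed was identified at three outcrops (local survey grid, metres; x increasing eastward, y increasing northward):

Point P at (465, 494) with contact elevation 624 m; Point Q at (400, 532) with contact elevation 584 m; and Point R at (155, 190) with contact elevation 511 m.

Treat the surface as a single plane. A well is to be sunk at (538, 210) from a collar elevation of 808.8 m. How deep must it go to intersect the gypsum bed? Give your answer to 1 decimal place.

101.2 m

Two edge vectors: Point P→Point Q = (-65, 38, -40), Point P→Point R = (-310, -304, -113).
Normal n = (Point P→Point Q) × (Point P→Point R) = (-16454, 5055, 31540).
So ∂z/∂x = −n_x/n_z = 0.52169 and ∂z/∂y = −n_y/n_z = −0.16027.
Intercept c from Point P: 624 − 242.58 + 79.17 = 460.59.
At (538, 210): z_contact = 280.67 − 33.66 + 460.59 = 707.60 m.
Depth below ground = 808.8 − 707.60 = 101.2 m.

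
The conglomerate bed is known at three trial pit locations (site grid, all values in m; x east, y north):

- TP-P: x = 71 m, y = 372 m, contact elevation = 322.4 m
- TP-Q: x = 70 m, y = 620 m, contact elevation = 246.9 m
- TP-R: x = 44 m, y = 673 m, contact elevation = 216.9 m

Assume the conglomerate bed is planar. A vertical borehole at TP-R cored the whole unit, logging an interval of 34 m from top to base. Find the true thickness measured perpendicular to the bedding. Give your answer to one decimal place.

Two edge vectors: TP-P→TP-Q = (-1, 248, -75.5), TP-P→TP-R = (-27, 301, -105.5).
Normal n = (TP-P→TP-Q) × (TP-P→TP-R) = (-3438.5, 1933, 6395).
So ∂z/∂x = −n_x/n_z = 0.53769 and ∂z/∂y = −n_y/n_z = −0.30227.
|∇z| = √(a²+b²) = 0.61682, so dip δ = arctan(0.61682) = 31.67°.
True thickness = vertical thickness × cos δ = 34 × cos 31.67° = 28.9 m.

28.9 m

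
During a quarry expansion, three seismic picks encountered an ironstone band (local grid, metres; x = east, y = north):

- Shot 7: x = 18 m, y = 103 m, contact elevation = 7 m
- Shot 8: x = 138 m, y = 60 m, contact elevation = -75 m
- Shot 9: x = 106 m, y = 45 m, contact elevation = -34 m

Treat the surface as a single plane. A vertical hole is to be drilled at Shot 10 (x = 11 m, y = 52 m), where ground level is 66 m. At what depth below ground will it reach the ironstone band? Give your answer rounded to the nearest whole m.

Let the plane be z = a·x + b·y + c.
Shot 8−Shot 7: 120a − 43b = −82;  Shot 9−Shot 7: 88a − 58b = −41.
Solving gives a = −0.94238, b = −0.72292.
Then c = 7 − a·18 − b·103 = 98.42.
At (11, 52): z_contact = −10.4 − 37.6 + 98.42 = 50.5 m.
Depth below ground = 66 − 50.5 = 16 m.

16 m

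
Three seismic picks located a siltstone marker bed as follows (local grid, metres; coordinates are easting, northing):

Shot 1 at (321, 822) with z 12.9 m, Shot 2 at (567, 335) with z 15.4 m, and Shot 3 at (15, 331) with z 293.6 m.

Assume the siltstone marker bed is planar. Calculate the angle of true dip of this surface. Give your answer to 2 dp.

29.46°

Let the plane be z = a·easting + b·northing + c.
Shot 2−Shot 1: 246a − 487b = 2.5;  Shot 3−Shot 1: −306a − 491b = 280.7.
Solving gives a = −0.50211, b = −0.25877.
Gradient magnitude |∇z| = √(a² + b²) = √(0.25211 + 0.06696) = 0.56487.
True dip = arctan(0.56487) = 29.46°, dipping toward ENE (azimuth ≈ 063°).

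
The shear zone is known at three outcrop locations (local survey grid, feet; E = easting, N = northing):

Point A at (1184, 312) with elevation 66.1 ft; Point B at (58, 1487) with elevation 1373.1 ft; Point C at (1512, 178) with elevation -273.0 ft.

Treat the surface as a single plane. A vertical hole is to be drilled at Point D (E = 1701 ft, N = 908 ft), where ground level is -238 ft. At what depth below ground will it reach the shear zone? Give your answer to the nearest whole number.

69 ft

Let the plane be z = a·E + b·N + c.
Point B−Point A: −1126a + 1175b = 1307;  Point C−Point A: 328a − 134b = −339.1.
Solving gives a = −0.95219, b = 0.19986.
Then c = 66.1 − a·1184 − b·312 = 1131.14.
At (1701, 908): z_contact = −1619.7 + 181.5 + 1131.14 = -307.1 ft.
Depth below ground = -238 − (-307.1) = 69 ft.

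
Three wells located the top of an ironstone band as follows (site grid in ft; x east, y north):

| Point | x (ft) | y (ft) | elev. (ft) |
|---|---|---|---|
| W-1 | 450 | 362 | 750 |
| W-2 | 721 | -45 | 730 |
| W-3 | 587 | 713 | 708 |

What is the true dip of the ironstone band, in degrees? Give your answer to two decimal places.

9.64°

Let the plane be z = a·x + b·y + c.
W-2−W-1: 271a − 407b = −20;  W-3−W-1: 137a + 351b = −42.
Solving gives a = −0.15982, b = −0.05728.
Gradient magnitude |∇z| = √(a² + b²) = √(0.02554 + 0.00328) = 0.16978.
True dip = arctan(0.16978) = 9.64°, dipping toward ENE (azimuth ≈ 070°).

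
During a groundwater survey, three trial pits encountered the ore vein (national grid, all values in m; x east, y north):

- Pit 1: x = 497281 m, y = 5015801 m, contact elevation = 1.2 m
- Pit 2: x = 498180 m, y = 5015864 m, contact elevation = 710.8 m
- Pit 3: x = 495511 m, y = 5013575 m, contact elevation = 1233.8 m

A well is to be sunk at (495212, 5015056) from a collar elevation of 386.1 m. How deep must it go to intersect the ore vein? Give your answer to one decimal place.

Let the plane be z = a·x + b·y + c.
Pit 2−Pit 1: 899a + 63b = 709.6;  Pit 3−Pit 1: −1770a − 2226b = 1232.6.
Solving gives a = 0.876993688, b = −1.251068656.
Then c = 1.2 − a·497281 − b·5015801 = 5839000.32.
At (495212, 5015056): z_contact = 434297.80 − 6274179.37 + 5839000.32 = -881.25 m.
Depth below ground = 386.1 − (-881.25) = 1267.4 m.

1267.4 m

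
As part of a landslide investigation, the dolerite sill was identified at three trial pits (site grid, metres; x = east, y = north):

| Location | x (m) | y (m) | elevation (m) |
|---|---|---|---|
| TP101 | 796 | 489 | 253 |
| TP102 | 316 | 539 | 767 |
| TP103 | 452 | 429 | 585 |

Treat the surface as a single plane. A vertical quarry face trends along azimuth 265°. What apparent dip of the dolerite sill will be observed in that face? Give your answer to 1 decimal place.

Two edge vectors: TP101→TP102 = (-480, 50, 514), TP101→TP103 = (-344, -60, 332).
Normal n = (TP101→TP102) × (TP101→TP103) = (47440, -17456, 46000).
So ∂z/∂x = −n_x/n_z = −1.03130 and ∂z/∂y = −n_y/n_z = 0.37948.
Unit vector along 265° is (sin 265°, cos 265°) = (-0.9962, -0.0872).
Slope in that direction = a·(-0.9962) + b·(-0.0872) = 0.99431.
Apparent dip = arctan|0.99431| = 44.8° (true dip is 47.7°, so apparent ≤ true as expected).

44.8°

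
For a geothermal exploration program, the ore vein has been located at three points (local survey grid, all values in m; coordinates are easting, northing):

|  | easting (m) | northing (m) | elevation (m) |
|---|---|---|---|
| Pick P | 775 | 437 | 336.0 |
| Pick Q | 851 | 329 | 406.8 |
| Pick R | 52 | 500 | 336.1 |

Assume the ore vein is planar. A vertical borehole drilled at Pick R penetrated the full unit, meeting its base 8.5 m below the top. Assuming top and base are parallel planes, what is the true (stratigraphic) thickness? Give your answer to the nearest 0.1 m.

Let the plane be z = a·easting + b·northing + c.
Pick Q−Pick P: 76a − 108b = 70.8;  Pick R−Pick P: −723a + 63b = 0.1.
Solving gives a = −0.06100, b = −0.69848.
|∇z| = √(a²+b²) = 0.70114, so dip δ = arctan(0.70114) = 35.04°.
True thickness = vertical thickness × cos δ = 8.5 × cos 35.04° = 7.0 m.

7.0 m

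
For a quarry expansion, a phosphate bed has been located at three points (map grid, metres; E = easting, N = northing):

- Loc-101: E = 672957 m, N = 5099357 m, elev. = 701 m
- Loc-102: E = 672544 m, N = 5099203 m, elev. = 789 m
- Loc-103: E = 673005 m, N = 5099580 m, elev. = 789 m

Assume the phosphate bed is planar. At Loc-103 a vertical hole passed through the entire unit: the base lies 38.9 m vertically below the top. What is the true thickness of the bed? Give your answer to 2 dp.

33.08 m

Let the plane be z = a·E + b·N + c.
Loc-102−Loc-101: −413a − 154b = 88;  Loc-103−Loc-101: 48a + 223b = 88.
Solving gives a = −0.39166, b = 0.47892.
|∇z| = √(a²+b²) = 0.61868, so dip δ = arctan(0.61868) = 31.74°.
True thickness = vertical thickness × cos δ = 38.9 × cos 31.74° = 33.08 m.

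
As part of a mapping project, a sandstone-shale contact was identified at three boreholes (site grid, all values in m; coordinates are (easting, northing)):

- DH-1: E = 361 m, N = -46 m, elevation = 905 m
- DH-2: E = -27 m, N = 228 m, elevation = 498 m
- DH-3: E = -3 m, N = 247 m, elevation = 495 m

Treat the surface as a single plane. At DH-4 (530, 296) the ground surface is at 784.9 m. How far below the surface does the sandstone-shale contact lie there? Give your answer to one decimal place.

64.2 m

Let the plane be z = a·E + b·N + c.
DH-2−DH-1: −388a + 274b = −407;  DH-3−DH-1: −364a + 293b = −410.
Solving gives a = 0.49548, b = −0.78377.
Then c = 905 − a·361 − b·-46 = 690.08.
At (530, 296): z_contact = 262.61 − 232.00 + 690.08 = 720.69 m.
Depth below ground = 784.9 − 720.69 = 64.2 m.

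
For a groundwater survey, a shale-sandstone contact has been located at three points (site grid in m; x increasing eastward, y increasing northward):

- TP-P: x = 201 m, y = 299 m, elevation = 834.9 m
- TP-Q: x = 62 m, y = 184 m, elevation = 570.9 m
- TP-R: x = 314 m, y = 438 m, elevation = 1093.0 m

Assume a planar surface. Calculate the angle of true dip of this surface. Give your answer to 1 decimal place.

55.7°

Two edge vectors: TP-P→TP-Q = (-139, -115, -264), TP-P→TP-R = (113, 139, 258.1).
Normal n = (TP-P→TP-Q) × (TP-P→TP-R) = (7014.5, 6043.9, -6326).
So ∂z/∂x = −n_x/n_z = 1.10884 and ∂z/∂y = −n_y/n_z = 0.95541.
Gradient magnitude |∇z| = √(a² + b²) = √(1.22952 + 0.91280) = 1.46367.
True dip = arctan(1.46367) = 55.7°, dipping toward SW (azimuth ≈ 229°).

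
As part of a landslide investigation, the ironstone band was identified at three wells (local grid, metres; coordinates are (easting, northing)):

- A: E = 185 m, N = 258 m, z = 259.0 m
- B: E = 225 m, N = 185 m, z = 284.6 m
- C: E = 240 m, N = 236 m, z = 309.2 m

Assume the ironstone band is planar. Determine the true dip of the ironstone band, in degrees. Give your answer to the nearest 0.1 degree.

Let the plane be z = a·E + b·N + c.
B−A: 40a − 73b = 25.6;  C−A: 55a − 22b = 50.2.
Solving gives a = 0.98928, b = 0.19139.
Gradient magnitude |∇z| = √(a² + b²) = √(0.97868 + 0.03663) = 1.00763.
True dip = arctan(1.00763) = 45.2°, dipping toward W (azimuth ≈ 259°).

45.2°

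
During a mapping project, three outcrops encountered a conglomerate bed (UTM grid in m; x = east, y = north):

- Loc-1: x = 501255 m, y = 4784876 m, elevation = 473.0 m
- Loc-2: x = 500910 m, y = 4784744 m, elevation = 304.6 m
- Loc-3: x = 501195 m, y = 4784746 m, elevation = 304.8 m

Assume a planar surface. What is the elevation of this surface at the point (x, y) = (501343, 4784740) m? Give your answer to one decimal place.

Two edge vectors: Loc-1→Loc-2 = (-345, -132, -168.4), Loc-1→Loc-3 = (-60, -130, -168.2).
Normal n = (Loc-1→Loc-2) × (Loc-1→Loc-3) = (310.4, -47925, 36930).
So ∂z/∂x = −n_x/n_z = −0.008405091 and ∂z/∂y = −n_y/n_z = 1.297725426.
Intercept c from Loc-1: 473 + 4213.09 − 6209455.25 = −6204769.15.
At (501343, 4784740): z = −4213.8 + 6209278.8 − 6204769.15 = 295.8 m.

295.8 m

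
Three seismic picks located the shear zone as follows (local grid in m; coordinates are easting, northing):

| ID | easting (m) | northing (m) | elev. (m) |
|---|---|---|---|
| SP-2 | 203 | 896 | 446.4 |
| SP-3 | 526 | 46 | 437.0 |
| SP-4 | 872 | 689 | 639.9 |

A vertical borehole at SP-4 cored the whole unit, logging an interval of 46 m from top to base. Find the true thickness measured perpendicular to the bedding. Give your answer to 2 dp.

43.30 m

Two edge vectors: SP-2→SP-3 = (323, -850, -9.4), SP-2→SP-4 = (669, -207, 193.5).
Normal n = (SP-2→SP-3) × (SP-2→SP-4) = (-166420.8, -68789.1, 501789).
So ∂z/∂easting = −n_x/n_z = 0.33165 and ∂z/∂northing = −n_y/n_z = 0.13709.
|∇z| = √(a²+b²) = 0.35887, so dip δ = arctan(0.35887) = 19.74°.
True thickness = vertical thickness × cos δ = 46 × cos 19.74° = 43.30 m.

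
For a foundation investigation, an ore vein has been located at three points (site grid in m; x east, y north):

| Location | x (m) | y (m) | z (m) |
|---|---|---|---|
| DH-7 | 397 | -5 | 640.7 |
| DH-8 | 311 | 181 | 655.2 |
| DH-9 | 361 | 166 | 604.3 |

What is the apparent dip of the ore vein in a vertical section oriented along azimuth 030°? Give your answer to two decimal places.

Two edge vectors: DH-7→DH-8 = (-86, 186, 14.5), DH-7→DH-9 = (-36, 171, -36.4).
Normal n = (DH-7→DH-8) × (DH-7→DH-9) = (-9249.9, -3652.4, -8010).
So ∂z/∂x = −n_x/n_z = −1.15479 and ∂z/∂y = −n_y/n_z = −0.45598.
Unit vector along 030° is (sin 30°, cos 30°) = (0.5000, 0.8660).
Slope in that direction = a·(0.5000) + b·(0.8660) = −0.97229.
Apparent dip = arctan|0.97229| = 44.19° (true dip is 51.2°, so apparent ≤ true as expected).

44.19°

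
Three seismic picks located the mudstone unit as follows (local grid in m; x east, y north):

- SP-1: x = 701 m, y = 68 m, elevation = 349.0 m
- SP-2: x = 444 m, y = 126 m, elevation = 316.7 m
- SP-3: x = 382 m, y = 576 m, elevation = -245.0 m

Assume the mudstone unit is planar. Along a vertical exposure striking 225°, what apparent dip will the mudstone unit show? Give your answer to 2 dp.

45.35°

Two edge vectors: SP-1→SP-2 = (-257, 58, -32.3), SP-1→SP-3 = (-319, 508, -594).
Normal n = (SP-1→SP-2) × (SP-1→SP-3) = (-18043.6, -142354.3, -112054).
So ∂z/∂x = −n_x/n_z = −0.16103 and ∂z/∂y = −n_y/n_z = −1.27041.
Unit vector along 225° is (sin 225°, cos 225°) = (-0.7071, -0.7071).
Slope in that direction = a·(-0.7071) + b·(-0.7071) = 1.01218.
Apparent dip = arctan|1.01218| = 45.35° (true dip is 52.0°, so apparent ≤ true as expected).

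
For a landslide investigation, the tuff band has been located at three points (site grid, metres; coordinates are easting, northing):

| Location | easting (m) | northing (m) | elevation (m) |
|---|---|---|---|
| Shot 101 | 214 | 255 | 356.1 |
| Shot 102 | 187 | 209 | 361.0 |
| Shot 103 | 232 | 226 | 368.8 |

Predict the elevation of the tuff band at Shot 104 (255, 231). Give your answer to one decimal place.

373.8 m

Let the plane be z = a·easting + b·northing + c.
Shot 102−Shot 101: −27a − 46b = 4.9;  Shot 103−Shot 101: 18a − 29b = 12.7.
Solving gives a = 0.27443, b = −0.26760.
Then c = 356.1 − a·214 − b·255 = 365.61.
At (255, 231): z = 70.0 − 61.8 + 365.61 = 373.8 m.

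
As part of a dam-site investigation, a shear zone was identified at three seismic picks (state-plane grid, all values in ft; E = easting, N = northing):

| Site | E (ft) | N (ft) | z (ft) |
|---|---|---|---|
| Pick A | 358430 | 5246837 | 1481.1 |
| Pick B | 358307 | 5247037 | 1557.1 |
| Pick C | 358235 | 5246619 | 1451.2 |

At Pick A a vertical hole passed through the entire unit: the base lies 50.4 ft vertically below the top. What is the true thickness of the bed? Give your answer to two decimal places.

47.95 ft

Two edge vectors: Pick A→Pick B = (-123, 200, 76), Pick A→Pick C = (-195, -218, -29.9).
Normal n = (Pick A→Pick B) × (Pick A→Pick C) = (10588, -18497.7, 65814).
So ∂z/∂E = −n_x/n_z = −0.16088 and ∂z/∂N = −n_y/n_z = 0.28106.
|∇z| = √(a²+b²) = 0.32385, so dip δ = arctan(0.32385) = 17.94°.
True thickness = vertical thickness × cos δ = 50.4 × cos 17.94° = 47.95 ft.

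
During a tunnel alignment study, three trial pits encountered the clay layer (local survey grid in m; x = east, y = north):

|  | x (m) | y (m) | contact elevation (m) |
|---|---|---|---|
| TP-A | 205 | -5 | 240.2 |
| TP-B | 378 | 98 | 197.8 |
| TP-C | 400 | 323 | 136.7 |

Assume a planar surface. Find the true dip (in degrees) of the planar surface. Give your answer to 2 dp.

15.50°

Let the plane be z = a·x + b·y + c.
TP-B−TP-A: 173a + 103b = −42.4;  TP-C−TP-A: 195a + 328b = −103.5.
Solving gives a = −0.08856, b = −0.26290.
Gradient magnitude |∇z| = √(a² + b²) = √(0.00784 + 0.06911) = 0.27741.
True dip = arctan(0.27741) = 15.50°, dipping toward NNE (azimuth ≈ 019°).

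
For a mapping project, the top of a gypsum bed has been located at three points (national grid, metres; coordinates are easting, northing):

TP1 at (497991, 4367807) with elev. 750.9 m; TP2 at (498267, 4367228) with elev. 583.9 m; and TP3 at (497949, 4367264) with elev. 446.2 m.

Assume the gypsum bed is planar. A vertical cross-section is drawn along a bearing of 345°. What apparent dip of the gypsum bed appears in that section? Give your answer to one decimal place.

20.7°

Two edge vectors: TP1→TP2 = (276, -579, -167), TP1→TP3 = (-42, -543, -304.7).
Normal n = (TP1→TP2) × (TP1→TP3) = (85740.3, 91111.2, -174186).
So ∂z/∂easting = −n_x/n_z = 0.49223 and ∂z/∂northing = −n_y/n_z = 0.52307.
Unit vector along 345° is (sin 345°, cos 345°) = (-0.2588, 0.9659).
Slope in that direction = a·(-0.2588) + b·(0.9659) = 0.37785.
Apparent dip = arctan|0.37785| = 20.7° (true dip is 35.7°, so apparent ≤ true as expected).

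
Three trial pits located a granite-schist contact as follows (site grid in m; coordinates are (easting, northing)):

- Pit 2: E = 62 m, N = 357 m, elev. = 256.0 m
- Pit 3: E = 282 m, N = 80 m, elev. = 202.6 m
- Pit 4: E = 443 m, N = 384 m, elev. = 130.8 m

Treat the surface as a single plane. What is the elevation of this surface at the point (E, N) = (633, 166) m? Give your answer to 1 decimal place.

83.3 m

Two edge vectors: Pit 2→Pit 3 = (220, -277, -53.4), Pit 2→Pit 4 = (381, 27, -125.2).
Normal n = (Pit 2→Pit 3) × (Pit 2→Pit 4) = (36122.2, 7198.6, 111477).
So ∂z/∂E = −n_x/n_z = −0.32403 and ∂z/∂N = −n_y/n_z = −0.06457.
Intercept c from Pit 2: 256 + 20.09 + 23.05 = 299.14.
At (633, 166): z = −205.1 − 10.7 + 299.14 = 83.3 m.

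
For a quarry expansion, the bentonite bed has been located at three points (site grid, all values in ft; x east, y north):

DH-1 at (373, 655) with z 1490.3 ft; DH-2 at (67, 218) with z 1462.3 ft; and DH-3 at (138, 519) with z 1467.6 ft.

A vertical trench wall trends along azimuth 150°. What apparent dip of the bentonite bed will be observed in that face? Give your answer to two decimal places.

3.16°

Two edge vectors: DH-1→DH-2 = (-306, -437, -28), DH-1→DH-3 = (-235, -136, -22.7).
Normal n = (DH-1→DH-2) × (DH-1→DH-3) = (6111.9, -366.2, -61079).
So ∂z/∂x = −n_x/n_z = 0.10007 and ∂z/∂y = −n_y/n_z = −0.00600.
Unit vector along 150° is (sin 150°, cos 150°) = (0.5000, -0.8660).
Slope in that direction = a·(0.5000) + b·(-0.8660) = 0.05523.
Apparent dip = arctan|0.05523| = 3.16° (true dip is 5.7°, so apparent ≤ true as expected).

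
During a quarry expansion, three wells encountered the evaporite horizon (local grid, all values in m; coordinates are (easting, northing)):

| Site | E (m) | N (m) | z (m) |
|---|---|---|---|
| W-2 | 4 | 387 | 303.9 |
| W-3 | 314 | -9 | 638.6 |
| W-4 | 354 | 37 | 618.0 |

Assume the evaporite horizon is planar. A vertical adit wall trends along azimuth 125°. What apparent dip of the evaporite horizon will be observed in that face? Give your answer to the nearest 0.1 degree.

Two edge vectors: W-2→W-3 = (310, -396, 334.7), W-2→W-4 = (350, -350, 314.1).
Normal n = (W-2→W-3) × (W-2→W-4) = (-7238.6, 19774, 30100).
So ∂z/∂E = −n_x/n_z = 0.24049 and ∂z/∂N = −n_y/n_z = −0.65694.
Unit vector along 125° is (sin 125°, cos 125°) = (0.8192, -0.5736).
Slope in that direction = a·(0.8192) + b·(-0.5736) = 0.57380.
Apparent dip = arctan|0.57380| = 29.8° (true dip is 35.0°, so apparent ≤ true as expected).

29.8°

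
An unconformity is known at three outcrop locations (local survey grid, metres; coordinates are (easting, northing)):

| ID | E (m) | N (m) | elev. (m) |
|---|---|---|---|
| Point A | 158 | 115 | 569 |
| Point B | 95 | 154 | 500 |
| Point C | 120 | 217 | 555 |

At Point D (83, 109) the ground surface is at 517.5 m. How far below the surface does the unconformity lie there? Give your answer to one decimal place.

49.1 m

Let the plane be z = a·E + b·N + c.
Point B−Point A: −63a + 39b = −69;  Point C−Point A: −38a + 102b = −14.
Solving gives a = 1.31311, b = 0.35194.
Then c = 569 − a·158 − b·115 = 321.06.
At (83, 109): z_contact = 108.99 + 38.36 + 321.06 = 468.41 m.
Depth below ground = 517.5 − 468.41 = 49.1 m.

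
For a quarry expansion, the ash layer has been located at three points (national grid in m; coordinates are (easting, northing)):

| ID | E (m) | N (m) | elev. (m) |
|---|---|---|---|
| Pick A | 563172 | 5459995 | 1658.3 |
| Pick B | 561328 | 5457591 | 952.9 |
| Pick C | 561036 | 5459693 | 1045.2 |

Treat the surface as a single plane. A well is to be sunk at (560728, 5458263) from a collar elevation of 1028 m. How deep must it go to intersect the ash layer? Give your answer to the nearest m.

Two edge vectors: Pick A→Pick B = (-1844, -2404, -705.4), Pick A→Pick C = (-2136, -302, -613.1).
Normal n = (Pick A→Pick B) × (Pick A→Pick C) = (1260861.6, 376178, -4578056).
So ∂z/∂E = −n_x/n_z = 0.27541419 and ∂z/∂N = −n_y/n_z = 0.08216981.
Intercept c from Pick A: 1658.3 − 155105.56 − 448646.76 = −602094.02.
At (560728, 5458263): z_contact = 154432.4 + 448504.4 − 602094.02 = 842.9 m.
Depth below ground = 1028 − 842.9 = 185 m.

185 m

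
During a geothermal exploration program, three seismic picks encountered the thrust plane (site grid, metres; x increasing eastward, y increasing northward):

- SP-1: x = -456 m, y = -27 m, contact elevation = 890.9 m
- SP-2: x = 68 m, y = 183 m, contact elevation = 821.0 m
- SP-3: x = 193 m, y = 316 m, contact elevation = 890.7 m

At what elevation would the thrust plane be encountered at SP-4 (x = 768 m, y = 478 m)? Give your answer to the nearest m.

Two edge vectors: SP-1→SP-2 = (524, 210, -69.9), SP-1→SP-3 = (649, 343, -0.2).
Normal n = (SP-1→SP-2) × (SP-1→SP-3) = (23933.7, -45260.3, 43442).
So ∂z/∂x = −n_x/n_z = −0.55093 and ∂z/∂y = −n_y/n_z = 1.04186.
Intercept c from SP-1: 890.9 − 251.23 + 28.13 = 667.80.
At (768, 478): z = −423.1 + 498.0 + 667.80 = 742.7 m.

743 m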